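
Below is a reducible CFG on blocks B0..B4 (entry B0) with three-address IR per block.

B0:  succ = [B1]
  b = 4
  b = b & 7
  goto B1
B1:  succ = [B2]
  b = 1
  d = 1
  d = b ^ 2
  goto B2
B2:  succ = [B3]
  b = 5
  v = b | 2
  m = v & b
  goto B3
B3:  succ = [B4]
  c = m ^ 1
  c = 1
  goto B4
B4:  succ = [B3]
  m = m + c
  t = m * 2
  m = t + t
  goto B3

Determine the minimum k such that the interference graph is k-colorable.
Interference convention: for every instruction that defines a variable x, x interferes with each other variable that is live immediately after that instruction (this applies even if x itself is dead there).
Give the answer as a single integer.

Per-block:
  B0 def {b} use ∅
  B1 def {b,d} use ∅
  B2 def {b,m,v} use ∅
  B3 def {c} use {m}
  B4 def {m,t} use {c,m}

Backward fixpoint:
  live B0: ∅→∅
  live B1: ∅→∅
  live B2: ∅→{m}
  live B3: {m}→{c,m}
  live B4: {c,m}→{m}

Conflict graph:
  b — {d,v}
  c — {m}
  d — {b}
  m — {c}
  t — ∅
  v — {b}

Colouring:
  clique {b,d} ⇒ need ≥ 2
  assign b→R0 c→R0 d→R1 m→R1 t→R0 v→R1 — no edge inside a register ⇒ χ ≤ 2
  χ = 2

Answer: 2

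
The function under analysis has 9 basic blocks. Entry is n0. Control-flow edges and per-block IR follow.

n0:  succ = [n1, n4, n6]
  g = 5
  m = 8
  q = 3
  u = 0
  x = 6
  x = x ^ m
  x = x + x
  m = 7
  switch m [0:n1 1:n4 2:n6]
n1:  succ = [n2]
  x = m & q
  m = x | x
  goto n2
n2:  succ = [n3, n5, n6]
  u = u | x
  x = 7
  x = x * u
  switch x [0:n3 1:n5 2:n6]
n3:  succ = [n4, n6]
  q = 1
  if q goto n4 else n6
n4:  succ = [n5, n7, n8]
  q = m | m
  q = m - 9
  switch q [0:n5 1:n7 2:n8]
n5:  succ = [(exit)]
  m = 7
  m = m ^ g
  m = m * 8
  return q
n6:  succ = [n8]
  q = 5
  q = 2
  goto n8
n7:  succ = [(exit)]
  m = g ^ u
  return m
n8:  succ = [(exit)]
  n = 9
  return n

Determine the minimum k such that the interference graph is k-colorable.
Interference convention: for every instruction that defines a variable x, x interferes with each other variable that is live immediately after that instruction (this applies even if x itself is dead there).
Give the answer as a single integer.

Answer: 5

Analysis:
Block summaries:
  n0: def={g,m,q,u,x} ue=∅
  n1: def={m,x} ue={m,q}
  n2: def={u,x} ue={u,x}
  n3: def={q} ue=∅
  n4: def={q} ue={m}
  n5: def={m} ue={g,q}
  n6: def={q} ue=∅
  n7: def={m} ue={g,u}
  n8: def={n} ue=∅

Live sets:
  live n0: ∅→{g,m,q,u}
  live n1: {g,m,q,u}→{g,m,q,u,x}
  live n2: {g,m,q,u,x}→{g,m,q,u}
  live n3: {g,m,u}→{g,m,u}
  live n4: {g,m,u}→{g,q,u}
  live n5: {g,q}→∅
  live n6: ∅→∅
  live n7: {g,u}→∅
  live n8: ∅→∅

Interfere edges:
  g: {m,q,u,x}
  m: {g,q,u,x}
  n: ∅
  q: {g,m,u,x}
  u: {g,m,q,x}
  x: {g,m,q,u}

Chromatic number:
  clique {g,m,q,u,x} ⇒ need ≥ 5
  assign g→r0 m→r1 n→r0 q→r2 u→r3 x→r4 — no edge inside a register ⇒ χ ≤ 5
  χ = 5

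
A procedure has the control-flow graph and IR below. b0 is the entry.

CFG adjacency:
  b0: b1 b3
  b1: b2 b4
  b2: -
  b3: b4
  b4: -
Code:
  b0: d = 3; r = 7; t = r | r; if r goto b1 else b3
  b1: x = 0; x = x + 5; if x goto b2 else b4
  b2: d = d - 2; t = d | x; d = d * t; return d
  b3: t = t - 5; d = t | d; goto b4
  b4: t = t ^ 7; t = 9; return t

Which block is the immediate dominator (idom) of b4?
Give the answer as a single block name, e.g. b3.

idom tree: b1←b0 b2←b1 b3←b0 b4←b0
Join-block Dom:
  b4: preds {b1,b3}: {b0,b1} ∩ {b0,b3} = {b0}; idom=b0

idom(b4) = b0

Answer: b0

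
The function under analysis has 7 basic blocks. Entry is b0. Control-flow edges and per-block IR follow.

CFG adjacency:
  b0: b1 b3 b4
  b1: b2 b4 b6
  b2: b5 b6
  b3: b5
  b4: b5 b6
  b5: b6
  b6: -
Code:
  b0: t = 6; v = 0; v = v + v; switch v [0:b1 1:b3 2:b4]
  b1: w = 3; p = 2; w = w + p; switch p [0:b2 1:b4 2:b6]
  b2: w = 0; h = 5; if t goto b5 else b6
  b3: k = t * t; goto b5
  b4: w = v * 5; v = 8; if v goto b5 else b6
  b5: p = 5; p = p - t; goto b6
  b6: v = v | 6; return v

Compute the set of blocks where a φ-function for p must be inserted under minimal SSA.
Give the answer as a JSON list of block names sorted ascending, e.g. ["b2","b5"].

Answer: ["b4", "b5", "b6"]

Derivation:
idom tree: b1←b0 b2←b1 b3←b0 b4←b0 b5←b0 b6←b0
Dom at joins:
  b4: preds {b0,b1}: {b0} ∩ {b0,b1} = {b0}; idom=b0
  b5: preds {b2,b3,b4}: {b0,b1,b2} ∩ {b0,b3} ∩ {b0,b4} = {b0}; idom=b0
  b6: preds {b1,b2,b4,b5}: {b0,b1} ∩ {b0,b1,b2} ∩ {b0,b4} ∩ {b0,b5} = {b0}; idom=b0

DF walk-up:
  join b4 pred b0: · stop@b0
  join b4 pred b1: b1 stop@b0
  join b5 pred b2: b2→b1 stop@b0
  join b5 pred b3: b3 stop@b0
  join b5 pred b4: b4 stop@b0
  join b6 pred b1: b1 stop@b0
  join b6 pred b2: b2→b1 stop@b0
  join b6 pred b4: b4 stop@b0
  join b6 pred b5: b5 stop@b0
  b0: DF=∅
  b1: DF={b4,b5,b6}
  b2: DF={b5,b6}
  b3: DF={b5}
  b4: DF={b5,b6}
  b5: DF={b6}
  b6: DF=∅

φ for p: defs {b1,b5}
  DF⁺ = {b4,b5,b6}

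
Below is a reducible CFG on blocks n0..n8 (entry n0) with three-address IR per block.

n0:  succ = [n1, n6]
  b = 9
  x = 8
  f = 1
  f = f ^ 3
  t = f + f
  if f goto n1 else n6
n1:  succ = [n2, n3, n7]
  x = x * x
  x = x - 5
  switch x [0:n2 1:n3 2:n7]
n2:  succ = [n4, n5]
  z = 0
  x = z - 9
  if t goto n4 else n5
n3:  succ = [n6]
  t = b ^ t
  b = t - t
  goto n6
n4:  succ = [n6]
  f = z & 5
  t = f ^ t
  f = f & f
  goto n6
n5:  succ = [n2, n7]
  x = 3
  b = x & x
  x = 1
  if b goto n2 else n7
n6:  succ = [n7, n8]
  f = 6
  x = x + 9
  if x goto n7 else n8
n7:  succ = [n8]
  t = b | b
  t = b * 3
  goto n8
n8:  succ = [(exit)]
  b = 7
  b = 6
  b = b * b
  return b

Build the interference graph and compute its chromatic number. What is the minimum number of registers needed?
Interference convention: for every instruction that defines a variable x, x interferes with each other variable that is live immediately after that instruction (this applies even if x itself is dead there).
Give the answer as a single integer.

Answer: 4

Analysis:
def/use:
  n0 def {b,f,t,x} use ∅
  n1 def {x} use {x}
  n2 def {x,z} use {t}
  n3 def {b,t} use {b,t}
  n4 def {f,t} use {t,z}
  n5 def {b,x} use ∅
  n6 def {f,x} use {x}
  n7 def {t} use {b}
  n8 def {b} use ∅

Backward fixpoint:
  live n0: ∅→{b,t,x}
  live n1: {b,t,x}→{b,t,x}
  live n2: {b,t}→{b,t,x,z}
  live n3: {b,t,x}→{b,x}
  live n4: {b,t,x,z}→{b,x}
  live n5: {t}→{b,t}
  live n6: {b,x}→{b}
  live n7: {b}→∅
  live n8: ∅→∅

Conflict graph:
  b: {f,t,x,z}
  f: {b,t,x}
  t: {b,f,x,z}
  x: {b,f,t,z}
  z: {b,t,x}

Colouring:
  clique {b,f,t,x} ⇒ need ≥ 4
  4-colouring: c0={b}  c1={t}  c2={x}  c3={f,z}
  χ = 4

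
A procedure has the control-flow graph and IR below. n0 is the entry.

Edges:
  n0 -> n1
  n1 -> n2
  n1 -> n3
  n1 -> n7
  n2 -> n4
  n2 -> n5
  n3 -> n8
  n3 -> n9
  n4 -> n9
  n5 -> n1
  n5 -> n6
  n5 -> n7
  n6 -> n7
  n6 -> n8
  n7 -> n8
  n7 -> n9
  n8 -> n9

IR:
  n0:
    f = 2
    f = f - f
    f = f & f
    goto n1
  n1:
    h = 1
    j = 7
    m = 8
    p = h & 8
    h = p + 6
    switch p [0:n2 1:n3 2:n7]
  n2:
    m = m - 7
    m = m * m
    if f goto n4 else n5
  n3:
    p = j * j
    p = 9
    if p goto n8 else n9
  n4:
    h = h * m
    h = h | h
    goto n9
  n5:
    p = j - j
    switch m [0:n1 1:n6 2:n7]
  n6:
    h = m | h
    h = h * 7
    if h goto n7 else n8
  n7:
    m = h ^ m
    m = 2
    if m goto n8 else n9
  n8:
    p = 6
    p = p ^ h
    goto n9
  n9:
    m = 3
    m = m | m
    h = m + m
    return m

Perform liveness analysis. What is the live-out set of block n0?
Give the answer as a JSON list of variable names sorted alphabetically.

Per-block:
  n0: {f} / ∅
  n1: {h,j,m,p} / ∅
  n2: {m} / {f,m}
  n3: {p} / {j}
  n4: {h} / {h,m}
  n5: {p} / {j,m}
  n6: {h} / {h,m}
  n7: {m} / {h,m}
  n8: {p} / {h}
  n9: {h,m} / ∅

Live sets:
  live n0: ∅→{f}
  live n1: {f}→{f,h,j,m}
  live n2: {f,h,j,m}→{f,h,j,m}
  live n3: {h,j}→{h}
  live n4: {h,m}→∅
  live n5: {f,h,j,m}→{f,h,m}
  live n6: {h,m}→{h,m}
  live n7: {h,m}→{h}
  live n8: {h}→∅
  live n9: ∅→∅

live-out(n0) = ["f"]

Answer: ["f"]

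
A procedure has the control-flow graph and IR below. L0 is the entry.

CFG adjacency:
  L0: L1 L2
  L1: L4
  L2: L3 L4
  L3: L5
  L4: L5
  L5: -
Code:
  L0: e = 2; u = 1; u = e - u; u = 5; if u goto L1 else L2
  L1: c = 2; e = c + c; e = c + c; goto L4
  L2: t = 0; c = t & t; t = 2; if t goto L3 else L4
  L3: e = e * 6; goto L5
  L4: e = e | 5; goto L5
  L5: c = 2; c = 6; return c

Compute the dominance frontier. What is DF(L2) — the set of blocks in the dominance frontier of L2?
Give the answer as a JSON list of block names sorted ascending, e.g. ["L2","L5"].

idom tree: L1←L0 L2←L0 L3←L2 L4←L0 L5←L0
Join-block Dom:
  L4: preds {L1,L2}: {L0,L1} ∩ {L0,L2} = {L0}; idom=L0
  L5: preds {L3,L4}: {L0,L2,L3} ∩ {L0,L4} = {L0}; idom=L0

DF derivation:
  L4←L1: walk L1 to L0
  L4←L2: walk L2 to L0
  L5←L3: walk L3→L2 to L0
  L5←L4: walk L4 to L0
  DF(L0)=∅
  DF(L1)={L4}
  DF(L2)={L4,L5}
  DF(L3)={L5}
  DF(L4)={L5}
  DF(L5)=∅

DF(L2) = ["L4", "L5"]

Answer: ["L4", "L5"]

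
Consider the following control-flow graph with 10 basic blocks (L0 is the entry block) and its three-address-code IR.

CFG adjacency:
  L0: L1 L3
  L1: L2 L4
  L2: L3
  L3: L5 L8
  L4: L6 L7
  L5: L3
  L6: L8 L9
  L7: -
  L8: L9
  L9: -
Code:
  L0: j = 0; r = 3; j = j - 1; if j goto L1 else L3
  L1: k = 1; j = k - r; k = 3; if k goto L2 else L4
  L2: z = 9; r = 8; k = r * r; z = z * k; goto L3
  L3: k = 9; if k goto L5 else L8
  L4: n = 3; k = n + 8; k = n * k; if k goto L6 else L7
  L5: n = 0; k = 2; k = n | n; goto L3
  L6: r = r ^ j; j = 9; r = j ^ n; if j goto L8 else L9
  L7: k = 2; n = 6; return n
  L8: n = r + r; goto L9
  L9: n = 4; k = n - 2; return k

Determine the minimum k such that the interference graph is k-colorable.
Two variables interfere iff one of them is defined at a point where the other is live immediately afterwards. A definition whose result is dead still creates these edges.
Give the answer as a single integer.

Answer: 4

Derivation:
Block summaries:
  L0: def={j,r} ue=∅
  L1: def={j,k} ue={r}
  L2: def={k,r,z} ue=∅
  L3: def={k} ue=∅
  L4: def={k,n} ue=∅
  L5: def={k,n} ue=∅
  L6: def={j,r} ue={j,n,r}
  L7: def={k,n} ue=∅
  L8: def={n} ue={r}
  L9: def={k,n} ue=∅

Backward fixpoint:
  L0: in=∅ out={r}
  L1: in={r} out={j,r}
  L2: in=∅ out={r}
  L3: in={r} out={r}
  L4: in={j,r} out={j,n,r}
  L5: in={r} out={r}
  L6: in={j,n,r} out={r}
  L7: in=∅ out=∅
  L8: in={r} out=∅
  L9: in=∅ out=∅

Conflict graph:
  j: {k,n,r}
  k: {j,n,r,z}
  n: {j,k,r}
  r: {j,k,n,z}
  z: {k,r}

Colouring:
  clique {j,k,n,r} ⇒ need ≥ 4
  assign j→c2 k→c0 n→c3 r→c1 z→c2 — no edge inside a register ⇒ χ ≤ 4
  χ = 4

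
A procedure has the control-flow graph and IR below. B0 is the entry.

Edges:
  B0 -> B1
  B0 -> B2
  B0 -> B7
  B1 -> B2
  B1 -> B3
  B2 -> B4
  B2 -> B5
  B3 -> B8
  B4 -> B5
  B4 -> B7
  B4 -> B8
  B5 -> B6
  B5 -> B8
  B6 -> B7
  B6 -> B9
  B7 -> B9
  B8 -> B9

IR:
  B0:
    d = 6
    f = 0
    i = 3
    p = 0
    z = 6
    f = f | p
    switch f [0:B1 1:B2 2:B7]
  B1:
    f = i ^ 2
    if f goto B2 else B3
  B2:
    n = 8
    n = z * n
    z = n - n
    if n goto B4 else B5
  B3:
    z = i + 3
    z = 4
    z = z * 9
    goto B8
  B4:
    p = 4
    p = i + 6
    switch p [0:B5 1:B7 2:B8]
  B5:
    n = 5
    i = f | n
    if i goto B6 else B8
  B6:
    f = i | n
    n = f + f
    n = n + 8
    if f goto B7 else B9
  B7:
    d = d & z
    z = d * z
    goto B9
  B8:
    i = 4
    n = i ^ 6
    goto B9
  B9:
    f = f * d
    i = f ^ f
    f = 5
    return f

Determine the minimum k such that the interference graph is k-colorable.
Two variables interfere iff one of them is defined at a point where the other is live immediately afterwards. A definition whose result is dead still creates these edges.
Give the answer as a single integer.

Block summaries:
  B0: def={d,f,i,p,z} ue=∅
  B1: def={f} ue={i}
  B2: def={n,z} ue={z}
  B3: def={z} ue={i}
  B4: def={p} ue={i}
  B5: def={i,n} ue={f}
  B6: def={f,n} ue={i,n}
  B7: def={d,z} ue={d,z}
  B8: def={i,n} ue=∅
  B9: def={f,i} ue={d,f}

Backward fixpoint:
  B0 li=∅ lo={d,f,i,z}
  B1 li={d,i,z} lo={d,f,i,z}
  B2 li={d,f,i,z} lo={d,f,i,z}
  B3 li={d,f,i} lo={d,f}
  B4 li={d,f,i,z} lo={d,f,z}
  B5 li={d,f,z} lo={d,f,i,n,z}
  B6 li={d,i,n,z} lo={d,f,z}
  B7 li={d,f,z} lo={d,f}
  B8 li={d,f} lo={d,f}
  B9 li={d,f} lo=∅

Interfere edges:
  d↔{f,i,n,p,z}
  f↔{d,i,n,p,z}
  i↔{d,f,n,p,z}
  n↔{d,f,i,z}
  p↔{d,f,i,z}
  z↔{d,f,i,n,p}

Colouring:
  clique {d,f,i,n,z} ⇒ need ≥ 5
  assign d→c0 f→c1 i→c2 n→c4 p→c4 z→c3 — no edge inside a register ⇒ χ ≤ 5
  χ = 5

Answer: 5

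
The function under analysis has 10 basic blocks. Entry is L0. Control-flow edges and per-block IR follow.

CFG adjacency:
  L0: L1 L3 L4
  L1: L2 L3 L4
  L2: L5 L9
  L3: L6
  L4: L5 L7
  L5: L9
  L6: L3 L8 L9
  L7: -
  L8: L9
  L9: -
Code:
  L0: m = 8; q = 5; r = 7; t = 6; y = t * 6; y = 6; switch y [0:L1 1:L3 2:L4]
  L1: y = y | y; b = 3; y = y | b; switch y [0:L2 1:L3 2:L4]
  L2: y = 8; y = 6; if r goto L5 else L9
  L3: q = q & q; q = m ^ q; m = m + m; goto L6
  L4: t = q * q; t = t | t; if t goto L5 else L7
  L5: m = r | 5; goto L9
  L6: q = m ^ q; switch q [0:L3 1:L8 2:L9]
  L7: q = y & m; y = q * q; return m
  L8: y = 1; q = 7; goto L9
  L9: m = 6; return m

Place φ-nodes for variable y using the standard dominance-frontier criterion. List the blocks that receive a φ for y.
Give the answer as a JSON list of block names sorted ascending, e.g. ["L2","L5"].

idom tree: L1←L0 L2←L1 L3←L0 L4←L0 L5←L0 L6←L3 L7←L4 L8←L6 L9←L0
Dom at joins:
  L3: preds {L0,L1,L6}: {L0} ∩ {L0,L1} ∩ {L0,L3,L6} = {L0}; idom=L0
  L4: preds {L0,L1}: {L0} ∩ {L0,L1} = {L0}; idom=L0
  L5: preds {L2,L4}: {L0,L1,L2} ∩ {L0,L4} = {L0}; idom=L0
  L9: preds {L2,L5,L6,L8}: {L0,L1,L2} ∩ {L0,L5} ∩ {L0,L3,L6} ∩ {L0,L3,L6,L8} = {L0}; idom=L0

DF derivation:
  L3←L0: walk · to L0
  L3←L1: walk L1 to L0
  L3←L6: walk L6→L3 to L0
  L4←L0: walk · to L0
  L4←L1: walk L1 to L0
  L5←L2: walk L2→L1 to L0
  L5←L4: walk L4 to L0
  L9←L2: walk L2→L1 to L0
  L9←L5: walk L5 to L0
  L9←L6: walk L6→L3 to L0
  L9←L8: walk L8→L6→L3 to L0
  L0 → ∅
  L1 → {L3,L4,L5,L9}
  L2 → {L5,L9}
  L3 → {L3,L9}
  L4 → {L5}
  L5 → {L9}
  L6 → {L3,L9}
  L7 → ∅
  L8 → {L9}
  L9 → ∅

φ for y: defs {L0,L1,L2,L7,L8}
  DF⁺ = {L3,L4,L5,L9}

Answer: ["L3", "L4", "L5", "L9"]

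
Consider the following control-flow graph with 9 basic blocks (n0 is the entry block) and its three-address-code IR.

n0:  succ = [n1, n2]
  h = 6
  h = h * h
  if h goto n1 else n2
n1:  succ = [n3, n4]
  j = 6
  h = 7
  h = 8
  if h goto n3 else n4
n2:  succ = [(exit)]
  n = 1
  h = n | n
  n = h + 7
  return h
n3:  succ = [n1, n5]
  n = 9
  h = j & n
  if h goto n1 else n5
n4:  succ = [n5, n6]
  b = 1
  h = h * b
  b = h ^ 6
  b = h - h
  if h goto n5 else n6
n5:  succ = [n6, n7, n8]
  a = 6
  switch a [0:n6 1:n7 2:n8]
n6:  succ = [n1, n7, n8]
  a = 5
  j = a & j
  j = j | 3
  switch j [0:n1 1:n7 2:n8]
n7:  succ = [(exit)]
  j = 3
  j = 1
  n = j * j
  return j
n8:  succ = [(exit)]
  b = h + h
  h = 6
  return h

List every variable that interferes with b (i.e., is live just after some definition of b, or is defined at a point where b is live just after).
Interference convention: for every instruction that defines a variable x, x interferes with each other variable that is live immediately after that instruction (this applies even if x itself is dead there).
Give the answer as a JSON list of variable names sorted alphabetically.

def/use:
  n0: {h} / ∅
  n1: {h,j} / ∅
  n2: {h,n} / ∅
  n3: {h,n} / {j}
  n4: {b,h} / {h}
  n5: {a} / ∅
  n6: {a,j} / {j}
  n7: {j,n} / ∅
  n8: {b,h} / {h}

Liveness:
  n0: in=∅ out=∅
  n1: in=∅ out={h,j}
  n2: in=∅ out=∅
  n3: in={j} out={h,j}
  n4: in={h,j} out={h,j}
  n5: in={h,j} out={h,j}
  n6: in={h,j} out={h}
  n7: in=∅ out=∅
  n8: in={h} out=∅

Interfere edges:
  a↔{h,j}
  b↔{h,j}
  h↔{a,b,j,n}
  j↔{a,b,h,n}
  n↔{h,j}

N(b) = ["h", "j"]

Answer: ["h", "j"]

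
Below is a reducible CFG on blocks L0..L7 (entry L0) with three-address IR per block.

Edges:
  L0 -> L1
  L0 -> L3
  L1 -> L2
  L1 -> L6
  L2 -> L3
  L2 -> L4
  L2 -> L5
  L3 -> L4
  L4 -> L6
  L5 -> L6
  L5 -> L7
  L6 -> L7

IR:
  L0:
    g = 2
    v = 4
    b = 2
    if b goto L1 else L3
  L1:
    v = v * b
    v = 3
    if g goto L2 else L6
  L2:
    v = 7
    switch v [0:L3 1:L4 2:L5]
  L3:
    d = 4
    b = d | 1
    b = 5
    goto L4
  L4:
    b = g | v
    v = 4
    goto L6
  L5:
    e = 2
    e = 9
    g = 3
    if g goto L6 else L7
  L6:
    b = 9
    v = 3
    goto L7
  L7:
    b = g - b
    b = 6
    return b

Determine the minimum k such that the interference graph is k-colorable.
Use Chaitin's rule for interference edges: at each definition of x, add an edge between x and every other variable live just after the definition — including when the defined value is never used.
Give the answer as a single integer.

def/use:
  L0 def {b,g,v} use ∅
  L1 def {v} use {b,g,v}
  L2 def {v} use ∅
  L3 def {b,d} use ∅
  L4 def {b,v} use {g,v}
  L5 def {e,g} use ∅
  L6 def {b,v} use ∅
  L7 def {b} use {b,g}

Liveness:
  live L0: ∅→{b,g,v}
  live L1: {b,g,v}→{b,g}
  live L2: {b,g}→{b,g,v}
  live L3: {g,v}→{g,v}
  live L4: {g,v}→{g}
  live L5: {b}→{b,g}
  live L6: {g}→{b,g}
  live L7: {b,g}→∅

Interfere edges:
  b↔{e,g,v}
  d↔{g,v}
  e↔{b}
  g↔{b,d,v}
  v↔{b,d,g}

Registers:
  {b,g,v} pairwise interfere (3-clique) ⇒ χ ≥ 3
  assign b→r0 d→r0 e→r1 g→r1 v→r2 — no edge inside a register ⇒ χ ≤ 3
  χ = 3

Answer: 3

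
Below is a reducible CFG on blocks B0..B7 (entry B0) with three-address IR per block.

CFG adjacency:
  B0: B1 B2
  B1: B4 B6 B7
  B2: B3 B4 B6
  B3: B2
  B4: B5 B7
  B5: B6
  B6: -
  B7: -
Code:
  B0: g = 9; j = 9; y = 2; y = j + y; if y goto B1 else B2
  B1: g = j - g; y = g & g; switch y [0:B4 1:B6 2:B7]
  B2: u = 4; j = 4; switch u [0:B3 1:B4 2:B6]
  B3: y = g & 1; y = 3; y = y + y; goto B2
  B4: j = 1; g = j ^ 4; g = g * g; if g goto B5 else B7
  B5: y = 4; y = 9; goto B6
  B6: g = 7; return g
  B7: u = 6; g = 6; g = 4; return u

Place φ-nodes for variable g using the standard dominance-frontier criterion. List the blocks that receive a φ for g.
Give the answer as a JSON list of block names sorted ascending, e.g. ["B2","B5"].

idom tree: B1←B0 B2←B0 B3←B2 B4←B0 B5←B4 B6←B0 B7←B0
Dom∩ at merges:
  B2: preds {B0,B3}: {B0} ∩ {B0,B2,B3} = {B0}; idom=B0
  B4: preds {B1,B2}: {B0,B1} ∩ {B0,B2} = {B0}; idom=B0
  B6: preds {B1,B2,B5}: {B0,B1} ∩ {B0,B2} ∩ {B0,B4,B5} = {B0}; idom=B0
  B7: preds {B1,B4}: {B0,B1} ∩ {B0,B4} = {B0}; idom=B0

DF derivation:
  join B2 pred B0: · stop@B0
  join B2 pred B3: B3→B2 stop@B0
  join B4 pred B1: B1 stop@B0
  join B4 pred B2: B2 stop@B0
  join B6 pred B1: B1 stop@B0
  join B6 pred B2: B2 stop@B0
  join B6 pred B5: B5→B4 stop@B0
  join B7 pred B1: B1 stop@B0
  join B7 pred B4: B4 stop@B0
  DF(B0)=∅
  DF(B1)={B4,B6,B7}
  DF(B2)={B2,B4,B6}
  DF(B3)={B2}
  DF(B4)={B6,B7}
  DF(B5)={B6}
  DF(B6)=∅
  DF(B7)=∅

φ for g: defs {B0,B1,B4,B6,B7}
  DF⁺ = {B4,B6,B7}

Answer: ["B4", "B6", "B7"]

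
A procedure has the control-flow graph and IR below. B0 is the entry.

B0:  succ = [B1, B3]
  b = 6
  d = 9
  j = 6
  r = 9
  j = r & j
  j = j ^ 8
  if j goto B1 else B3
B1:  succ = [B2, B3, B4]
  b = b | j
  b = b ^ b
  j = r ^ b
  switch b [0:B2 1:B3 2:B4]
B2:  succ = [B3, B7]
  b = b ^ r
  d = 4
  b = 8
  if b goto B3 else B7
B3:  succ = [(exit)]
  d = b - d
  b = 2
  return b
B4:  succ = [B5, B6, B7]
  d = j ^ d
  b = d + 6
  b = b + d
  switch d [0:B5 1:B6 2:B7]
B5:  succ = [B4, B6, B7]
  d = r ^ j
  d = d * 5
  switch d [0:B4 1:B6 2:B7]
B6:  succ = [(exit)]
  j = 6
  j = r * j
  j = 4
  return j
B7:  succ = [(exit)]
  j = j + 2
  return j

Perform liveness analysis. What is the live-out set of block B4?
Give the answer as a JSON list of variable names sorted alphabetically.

Answer: ["j", "r"]

Analysis:
Per-block:
  B0: def={b,d,j,r} ue=∅
  B1: def={b,j} ue={b,j,r}
  B2: def={b,d} ue={b,r}
  B3: def={b,d} ue={b,d}
  B4: def={b,d} ue={d,j}
  B5: def={d} ue={j,r}
  B6: def={j} ue={r}
  B7: def={j} ue={j}

Live sets:
  live B0: ∅→{b,d,j,r}
  live B1: {b,d,j,r}→{b,d,j,r}
  live B2: {b,j,r}→{b,d,j}
  live B3: {b,d}→∅
  live B4: {d,j,r}→{j,r}
  live B5: {j,r}→{d,j,r}
  live B6: {r}→∅
  live B7: {j}→∅

live-out(B4) = ["j", "r"]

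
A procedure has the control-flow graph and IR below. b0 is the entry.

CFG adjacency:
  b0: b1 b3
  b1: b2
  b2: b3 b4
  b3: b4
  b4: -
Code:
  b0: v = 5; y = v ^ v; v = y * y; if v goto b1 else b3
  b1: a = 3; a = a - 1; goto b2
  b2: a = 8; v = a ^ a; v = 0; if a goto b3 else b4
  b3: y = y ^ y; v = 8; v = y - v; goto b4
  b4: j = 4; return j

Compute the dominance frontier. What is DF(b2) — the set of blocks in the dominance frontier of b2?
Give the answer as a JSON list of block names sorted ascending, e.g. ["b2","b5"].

Answer: ["b3", "b4"]

Analysis:
idom tree: b1←b0 b2←b1 b3←b0 b4←b0
Dom at joins:
  b3: preds {b0,b2}: {b0} ∩ {b0,b1,b2} = {b0}; idom=b0
  b4: preds {b2,b3}: {b0,b1,b2} ∩ {b0,b3} = {b0}; idom=b0

Frontier:
  b3←b0: walk · to b0
  b3←b2: walk b2→b1 to b0
  b4←b2: walk b2→b1 to b0
  b4←b3: walk b3 to b0
  b0 → ∅
  b1 → {b3,b4}
  b2 → {b3,b4}
  b3 → {b4}
  b4 → ∅

DF(b2) = ["b3", "b4"]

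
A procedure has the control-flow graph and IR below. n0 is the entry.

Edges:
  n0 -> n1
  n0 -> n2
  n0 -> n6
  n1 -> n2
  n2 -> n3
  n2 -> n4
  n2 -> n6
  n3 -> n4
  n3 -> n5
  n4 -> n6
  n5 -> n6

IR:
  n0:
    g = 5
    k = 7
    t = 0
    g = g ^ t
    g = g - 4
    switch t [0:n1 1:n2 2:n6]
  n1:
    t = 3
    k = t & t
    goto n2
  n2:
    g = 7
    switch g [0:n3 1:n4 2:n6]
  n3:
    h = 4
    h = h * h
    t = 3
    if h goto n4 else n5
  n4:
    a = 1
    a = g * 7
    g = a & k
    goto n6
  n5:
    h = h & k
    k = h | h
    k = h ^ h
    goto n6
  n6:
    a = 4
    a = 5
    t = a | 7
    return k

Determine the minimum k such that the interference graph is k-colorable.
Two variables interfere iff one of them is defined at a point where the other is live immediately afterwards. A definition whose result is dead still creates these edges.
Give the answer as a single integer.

Answer: 4

Derivation:
def/use:
  n0: def={g,k,t} ue=∅
  n1: def={k,t} ue=∅
  n2: def={g} ue=∅
  n3: def={h,t} ue=∅
  n4: def={a,g} ue={g,k}
  n5: def={h,k} ue={h,k}
  n6: def={a,t} ue={k}

Backward fixpoint:
  n0: in=∅ out={k}
  n1: in=∅ out={k}
  n2: in={k} out={g,k}
  n3: in={g,k} out={g,h,k}
  n4: in={g,k} out={k}
  n5: in={h,k} out={k}
  n6: in={k} out=∅

Conflict graph:
  a: {g,k}
  g: {a,h,k,t}
  h: {g,k,t}
  k: {a,g,h,t}
  t: {g,h,k}

Colouring:
  {g,h,k,t} pairwise interfere (4-clique) ⇒ χ ≥ 4
  4-colouring: c0={g}  c1={k}  c2={a,h}  c3={t}
  χ = 4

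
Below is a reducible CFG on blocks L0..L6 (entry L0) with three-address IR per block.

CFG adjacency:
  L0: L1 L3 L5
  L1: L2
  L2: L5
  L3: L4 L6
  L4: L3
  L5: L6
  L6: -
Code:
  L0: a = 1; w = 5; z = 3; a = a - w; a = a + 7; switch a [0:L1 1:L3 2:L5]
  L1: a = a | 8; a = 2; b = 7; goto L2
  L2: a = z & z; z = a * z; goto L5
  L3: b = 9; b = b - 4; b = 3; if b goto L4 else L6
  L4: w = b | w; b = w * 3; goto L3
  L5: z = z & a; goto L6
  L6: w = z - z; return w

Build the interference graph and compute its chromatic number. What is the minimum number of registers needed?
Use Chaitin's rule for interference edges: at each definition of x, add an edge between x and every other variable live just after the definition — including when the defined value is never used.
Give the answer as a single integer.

Answer: 3

Derivation:
def/use:
  L0 def {a,w,z} use ∅
  L1 def {a,b} use {a}
  L2 def {a,z} use {z}
  L3 def {b} use ∅
  L4 def {b,w} use {b,w}
  L5 def {z} use {a,z}
  L6 def {w} use {z}

Backward fixpoint:
  live L0: ∅→{a,w,z}
  live L1: {a,z}→{z}
  live L2: {z}→{a,z}
  live L3: {w,z}→{b,w,z}
  live L4: {b,w,z}→{w,z}
  live L5: {a,z}→{z}
  live L6: {z}→∅

Interference:
  a: {w,z}
  b: {w,z}
  w: {a,b,z}
  z: {a,b,w}

Chromatic number:
  lower bound: {a,w,z} mutually conflict ⇒ χ ≥ 3
  assign a→r2 b→r2 w→r0 z→r1 — no edge inside a register ⇒ χ ≤ 3
  χ = 3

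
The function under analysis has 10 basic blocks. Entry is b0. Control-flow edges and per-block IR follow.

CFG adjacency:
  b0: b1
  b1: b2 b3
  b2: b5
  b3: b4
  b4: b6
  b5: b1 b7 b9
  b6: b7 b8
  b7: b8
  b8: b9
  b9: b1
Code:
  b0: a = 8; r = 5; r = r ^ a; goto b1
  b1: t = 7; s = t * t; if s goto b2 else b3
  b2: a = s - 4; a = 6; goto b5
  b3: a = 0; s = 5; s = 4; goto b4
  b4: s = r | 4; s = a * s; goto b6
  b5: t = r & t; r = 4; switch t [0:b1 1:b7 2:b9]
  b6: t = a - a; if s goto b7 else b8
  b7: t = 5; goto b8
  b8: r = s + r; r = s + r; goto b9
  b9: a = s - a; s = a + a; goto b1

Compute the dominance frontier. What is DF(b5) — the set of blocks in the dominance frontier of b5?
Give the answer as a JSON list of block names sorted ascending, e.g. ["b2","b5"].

Answer: ["b1", "b7", "b9"]

Derivation:
idom tree: b1←b0 b2←b1 b3←b1 b4←b3 b5←b2 b6←b4 b7←b1 b8←b1 b9←b1
Dom at joins:
  b1: preds {b0,b5,b9}: {b0} ∩ {b0,b1,b2,b5} ∩ {b0,b1,b9} = {b0}; idom=b0
  b7: preds {b5,b6}: {b0,b1,b2,b5} ∩ {b0,b1,b3,b4,b6} = {b0,b1}; idom=b1
  b8: preds {b6,b7}: {b0,b1,b3,b4,b6} ∩ {b0,b1,b7} = {b0,b1}; idom=b1
  b9: preds {b5,b8}: {b0,b1,b2,b5} ∩ {b0,b1,b8} = {b0,b1}; idom=b1

DF walk-up:
  b1←b0: walk · to b0
  b1←b5: walk b5→b2→b1 to b0
  b1←b9: walk b9→b1 to b0
  b7←b5: walk b5→b2 to b1
  b7←b6: walk b6→b4→b3 to b1
  b8←b6: walk b6→b4→b3 to b1
  b8←b7: walk b7 to b1
  b9←b5: walk b5→b2 to b1
  b9←b8: walk b8 to b1
  b0: DF=∅
  b1: DF={b1}
  b2: DF={b1,b7,b9}
  b3: DF={b7,b8}
  b4: DF={b7,b8}
  b5: DF={b1,b7,b9}
  b6: DF={b7,b8}
  b7: DF={b8}
  b8: DF={b9}
  b9: DF={b1}

DF(b5) = ["b1", "b7", "b9"]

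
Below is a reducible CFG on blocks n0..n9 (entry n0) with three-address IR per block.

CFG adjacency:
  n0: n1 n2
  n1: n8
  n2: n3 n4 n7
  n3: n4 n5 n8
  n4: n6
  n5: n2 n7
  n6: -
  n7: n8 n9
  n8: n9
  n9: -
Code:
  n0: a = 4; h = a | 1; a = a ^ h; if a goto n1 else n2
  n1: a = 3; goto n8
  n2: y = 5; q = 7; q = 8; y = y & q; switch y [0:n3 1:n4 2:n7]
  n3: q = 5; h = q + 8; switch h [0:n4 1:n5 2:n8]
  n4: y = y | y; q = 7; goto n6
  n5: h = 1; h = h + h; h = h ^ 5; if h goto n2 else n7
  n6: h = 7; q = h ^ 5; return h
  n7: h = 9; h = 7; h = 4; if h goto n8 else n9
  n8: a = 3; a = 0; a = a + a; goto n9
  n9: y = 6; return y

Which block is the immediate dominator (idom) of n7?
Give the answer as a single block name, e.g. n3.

idom tree: n1←n0 n2←n0 n3←n2 n4←n2 n5←n3 n6←n4 n7←n2 n8←n0 n9←n0
Dom at joins:
  n2: preds {n0,n5}: {n0} ∩ {n0,n2,n3,n5} = {n0}; idom=n0
  n4: preds {n2,n3}: {n0,n2} ∩ {n0,n2,n3} = {n0,n2}; idom=n2
  n7: preds {n2,n5}: {n0,n2} ∩ {n0,n2,n3,n5} = {n0,n2}; idom=n2
  n8: preds {n1,n3,n7}: {n0,n1} ∩ {n0,n2,n3} ∩ {n0,n2,n7} = {n0}; idom=n0
  n9: preds {n7,n8}: {n0,n2,n7} ∩ {n0,n8} = {n0}; idom=n0

idom(n7) = n2

Answer: n2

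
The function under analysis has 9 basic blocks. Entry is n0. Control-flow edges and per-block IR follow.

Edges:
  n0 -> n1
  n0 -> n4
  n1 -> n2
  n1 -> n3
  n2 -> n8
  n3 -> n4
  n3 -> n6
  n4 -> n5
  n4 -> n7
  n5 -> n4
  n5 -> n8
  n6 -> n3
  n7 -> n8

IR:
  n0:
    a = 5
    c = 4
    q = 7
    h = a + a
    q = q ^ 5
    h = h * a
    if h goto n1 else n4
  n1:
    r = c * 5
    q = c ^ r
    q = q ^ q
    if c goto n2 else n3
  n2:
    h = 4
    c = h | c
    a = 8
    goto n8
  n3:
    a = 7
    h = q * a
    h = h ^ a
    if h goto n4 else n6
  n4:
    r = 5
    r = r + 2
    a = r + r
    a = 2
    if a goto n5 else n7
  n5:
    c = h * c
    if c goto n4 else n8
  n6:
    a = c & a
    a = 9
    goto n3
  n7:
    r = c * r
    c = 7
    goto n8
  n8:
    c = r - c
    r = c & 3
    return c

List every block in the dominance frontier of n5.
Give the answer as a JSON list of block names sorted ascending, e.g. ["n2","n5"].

idom tree: n1←n0 n2←n1 n3←n1 n4←n0 n5←n4 n6←n3 n7←n4 n8←n0
Dom∩ at merges:
  n3: preds {n1,n6}: {n0,n1} ∩ {n0,n1,n3,n6} = {n0,n1}; idom=n1
  n4: preds {n0,n3,n5}: {n0} ∩ {n0,n1,n3} ∩ {n0,n4,n5} = {n0}; idom=n0
  n8: preds {n2,n5,n7}: {n0,n1,n2} ∩ {n0,n4,n5} ∩ {n0,n4,n7} = {n0}; idom=n0

DF walk-up:
  join n3 pred n1: · stop@n1
  join n3 pred n6: n6→n3 stop@n1
  join n4 pred n0: · stop@n0
  join n4 pred n3: n3→n1 stop@n0
  join n4 pred n5: n5→n4 stop@n0
  join n8 pred n2: n2→n1 stop@n0
  join n8 pred n5: n5→n4 stop@n0
  join n8 pred n7: n7→n4 stop@n0
  n0: DF=∅
  n1: DF={n4,n8}
  n2: DF={n8}
  n3: DF={n3,n4}
  n4: DF={n4,n8}
  n5: DF={n4,n8}
  n6: DF={n3}
  n7: DF={n8}
  n8: DF=∅

DF(n5) = ["n4", "n8"]

Answer: ["n4", "n8"]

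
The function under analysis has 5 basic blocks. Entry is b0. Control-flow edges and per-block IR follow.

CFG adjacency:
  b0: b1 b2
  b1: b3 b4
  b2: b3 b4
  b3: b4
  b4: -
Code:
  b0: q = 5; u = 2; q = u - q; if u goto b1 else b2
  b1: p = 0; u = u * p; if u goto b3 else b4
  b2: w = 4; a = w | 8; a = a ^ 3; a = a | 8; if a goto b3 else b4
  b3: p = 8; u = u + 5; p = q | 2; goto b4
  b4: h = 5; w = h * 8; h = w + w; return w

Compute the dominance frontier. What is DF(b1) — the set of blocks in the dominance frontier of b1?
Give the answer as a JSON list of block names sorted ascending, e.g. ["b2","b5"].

Answer: ["b3", "b4"]

Derivation:
idom tree: b1←b0 b2←b0 b3←b0 b4←b0
Join-block Dom:
  b3: preds {b1,b2}: {b0,b1} ∩ {b0,b2} = {b0}; idom=b0
  b4: preds {b1,b2,b3}: {b0,b1} ∩ {b0,b2} ∩ {b0,b3} = {b0}; idom=b0

DF walk-up:
  b3←b1: walk b1 to b0
  b3←b2: walk b2 to b0
  b4←b1: walk b1 to b0
  b4←b2: walk b2 to b0
  b4←b3: walk b3 to b0
  DF(b0)=∅
  DF(b1)={b3,b4}
  DF(b2)={b3,b4}
  DF(b3)={b4}
  DF(b4)=∅

DF(b1) = ["b3", "b4"]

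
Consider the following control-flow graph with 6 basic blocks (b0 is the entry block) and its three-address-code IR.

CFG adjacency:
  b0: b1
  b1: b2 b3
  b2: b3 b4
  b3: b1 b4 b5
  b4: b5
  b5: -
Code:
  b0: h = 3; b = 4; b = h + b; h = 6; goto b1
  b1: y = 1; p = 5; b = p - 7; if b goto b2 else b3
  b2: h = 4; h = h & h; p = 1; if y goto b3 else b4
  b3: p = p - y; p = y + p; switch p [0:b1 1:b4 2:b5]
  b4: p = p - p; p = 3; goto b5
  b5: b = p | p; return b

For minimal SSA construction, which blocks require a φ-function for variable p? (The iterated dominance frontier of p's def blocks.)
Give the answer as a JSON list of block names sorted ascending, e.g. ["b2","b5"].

idom tree: b1←b0 b2←b1 b3←b1 b4←b1 b5←b1
Dom∩ at merges:
  b1: preds {b0,b3}: {b0} ∩ {b0,b1,b3} = {b0}; idom=b0
  b3: preds {b1,b2}: {b0,b1} ∩ {b0,b1,b2} = {b0,b1}; idom=b1
  b4: preds {b2,b3}: {b0,b1,b2} ∩ {b0,b1,b3} = {b0,b1}; idom=b1
  b5: preds {b3,b4}: {b0,b1,b3} ∩ {b0,b1,b4} = {b0,b1}; idom=b1

Frontier:
  b1←b0: walk · to b0
  b1←b3: walk b3→b1 to b0
  b3←b1: walk · to b1
  b3←b2: walk b2 to b1
  b4←b2: walk b2 to b1
  b4←b3: walk b3 to b1
  b5←b3: walk b3 to b1
  b5←b4: walk b4 to b1
  b0: DF=∅
  b1: DF={b1}
  b2: DF={b3,b4}
  b3: DF={b1,b4,b5}
  b4: DF={b5}
  b5: DF=∅

φ for p: defs {b1,b2,b3,b4}
  DF⁺ = {b1,b3,b4,b5}

Answer: ["b1", "b3", "b4", "b5"]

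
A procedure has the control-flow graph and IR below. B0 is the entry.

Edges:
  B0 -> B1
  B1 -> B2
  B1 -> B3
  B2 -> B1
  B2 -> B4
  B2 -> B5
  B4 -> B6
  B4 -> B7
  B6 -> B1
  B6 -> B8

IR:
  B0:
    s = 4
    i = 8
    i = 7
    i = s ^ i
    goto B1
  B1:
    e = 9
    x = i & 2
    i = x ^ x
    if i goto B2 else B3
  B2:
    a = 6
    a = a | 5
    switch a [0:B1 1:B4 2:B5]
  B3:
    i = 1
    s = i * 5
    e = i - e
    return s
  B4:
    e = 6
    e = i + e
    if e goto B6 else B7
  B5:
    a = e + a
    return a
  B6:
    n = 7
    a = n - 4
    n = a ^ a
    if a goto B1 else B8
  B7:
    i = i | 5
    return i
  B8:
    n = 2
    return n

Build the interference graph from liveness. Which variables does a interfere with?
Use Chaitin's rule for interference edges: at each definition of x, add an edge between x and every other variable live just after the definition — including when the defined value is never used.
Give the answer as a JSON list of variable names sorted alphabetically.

Answer: ["e", "i", "n"]

Derivation:
Block summaries:
  B0: def={i,s} ue=∅
  B1: def={e,i,x} ue={i}
  B2: def={a} ue=∅
  B3: def={e,i,s} ue={e}
  B4: def={e} ue={i}
  B5: def={a} ue={a,e}
  B6: def={a,n} ue=∅
  B7: def={i} ue={i}
  B8: def={n} ue=∅

Liveness:
  B0 li=∅ lo={i}
  B1 li={i} lo={e,i}
  B2 li={e,i} lo={a,e,i}
  B3 li={e} lo=∅
  B4 li={i} lo={i}
  B5 li={a,e} lo=∅
  B6 li={i} lo={i}
  B7 li={i} lo=∅
  B8 li=∅ lo=∅

Interfere edges:
  a: {e,i,n}
  e: {a,i,s,x}
  i: {a,e,n,s}
  n: {a,i}
  s: {e,i}
  x: {e}

N(a) = ["e", "i", "n"]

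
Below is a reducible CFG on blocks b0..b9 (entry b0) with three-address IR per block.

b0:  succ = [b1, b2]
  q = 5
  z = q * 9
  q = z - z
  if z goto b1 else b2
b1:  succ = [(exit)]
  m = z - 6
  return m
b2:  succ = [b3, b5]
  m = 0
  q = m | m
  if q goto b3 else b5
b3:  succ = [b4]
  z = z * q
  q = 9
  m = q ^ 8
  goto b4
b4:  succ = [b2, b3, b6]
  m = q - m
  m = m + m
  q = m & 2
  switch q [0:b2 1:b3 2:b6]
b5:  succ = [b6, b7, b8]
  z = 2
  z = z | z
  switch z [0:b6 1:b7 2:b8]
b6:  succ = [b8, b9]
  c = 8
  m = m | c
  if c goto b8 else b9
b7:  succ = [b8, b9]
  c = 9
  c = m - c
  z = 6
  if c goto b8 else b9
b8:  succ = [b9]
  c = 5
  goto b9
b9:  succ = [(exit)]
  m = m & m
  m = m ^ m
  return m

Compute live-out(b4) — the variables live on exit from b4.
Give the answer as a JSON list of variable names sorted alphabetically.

def/use:
  b0: {q,z} / ∅
  b1: {m} / {z}
  b2: {m,q} / ∅
  b3: {m,q,z} / {q,z}
  b4: {m,q} / {m,q}
  b5: {z} / ∅
  b6: {c,m} / {m}
  b7: {c,z} / {m}
  b8: {c} / ∅
  b9: {m} / {m}

Liveness:
  live b0: ∅→{z}
  live b1: {z}→∅
  live b2: {z}→{m,q,z}
  live b3: {q,z}→{m,q,z}
  live b4: {m,q,z}→{m,q,z}
  live b5: {m}→{m}
  live b6: {m}→{m}
  live b7: {m}→{m}
  live b8: {m}→{m}
  live b9: {m}→∅

live-out(b4) = ["m", "q", "z"]

Answer: ["m", "q", "z"]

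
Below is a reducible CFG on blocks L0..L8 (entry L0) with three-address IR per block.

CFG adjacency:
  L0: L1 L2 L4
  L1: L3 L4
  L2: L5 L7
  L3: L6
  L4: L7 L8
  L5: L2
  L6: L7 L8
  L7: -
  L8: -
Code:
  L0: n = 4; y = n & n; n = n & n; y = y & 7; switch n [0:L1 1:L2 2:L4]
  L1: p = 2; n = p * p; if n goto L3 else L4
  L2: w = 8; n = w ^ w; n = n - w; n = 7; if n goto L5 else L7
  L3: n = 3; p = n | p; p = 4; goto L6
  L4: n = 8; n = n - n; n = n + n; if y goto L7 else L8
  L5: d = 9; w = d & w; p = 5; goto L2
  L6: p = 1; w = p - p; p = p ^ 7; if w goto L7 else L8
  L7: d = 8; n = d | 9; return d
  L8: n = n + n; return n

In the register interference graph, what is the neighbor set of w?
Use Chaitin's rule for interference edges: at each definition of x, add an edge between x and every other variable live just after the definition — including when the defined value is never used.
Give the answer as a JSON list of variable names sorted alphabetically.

def/use:
  L0 def {n,y} use ∅
  L1 def {n,p} use ∅
  L2 def {n,w} use ∅
  L3 def {n,p} use {p}
  L4 def {n} use {y}
  L5 def {d,p,w} use {w}
  L6 def {p,w} use ∅
  L7 def {d,n} use ∅
  L8 def {n} use {n}

Live sets:
  L0 li=∅ lo={y}
  L1 li={y} lo={p,y}
  L2 li=∅ lo={w}
  L3 li={p} lo={n}
  L4 li={y} lo={n}
  L5 li={w} lo=∅
  L6 li={n} lo={n}
  L7 li=∅ lo=∅
  L8 li={n} lo=∅

Interfere edges:
  d — {n,w}
  n — {d,p,w,y}
  p — {n,w,y}
  w — {d,n,p}
  y — {n,p}

N(w) = ["d", "n", "p"]

Answer: ["d", "n", "p"]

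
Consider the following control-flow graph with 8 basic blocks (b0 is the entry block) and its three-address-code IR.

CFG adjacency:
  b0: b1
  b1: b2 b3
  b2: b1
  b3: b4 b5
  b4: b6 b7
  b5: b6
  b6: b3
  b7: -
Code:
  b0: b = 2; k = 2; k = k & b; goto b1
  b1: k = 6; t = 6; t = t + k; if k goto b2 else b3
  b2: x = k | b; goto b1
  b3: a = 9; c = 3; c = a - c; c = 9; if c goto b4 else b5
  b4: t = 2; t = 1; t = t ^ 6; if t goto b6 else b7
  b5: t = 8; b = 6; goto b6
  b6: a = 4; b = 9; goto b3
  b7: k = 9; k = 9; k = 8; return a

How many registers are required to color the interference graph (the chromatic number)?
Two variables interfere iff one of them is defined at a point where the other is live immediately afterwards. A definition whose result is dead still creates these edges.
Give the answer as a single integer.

Answer: 3

Analysis:
def/use:
  b0: def={b,k} ue=∅
  b1: def={k,t} ue=∅
  b2: def={x} ue={b,k}
  b3: def={a,c} ue=∅
  b4: def={t} ue=∅
  b5: def={b,t} ue=∅
  b6: def={a,b} ue=∅
  b7: def={k} ue={a}

Live sets:
  b0: in=∅ out={b}
  b1: in={b} out={b,k}
  b2: in={b,k} out={b}
  b3: in=∅ out={a}
  b4: in={a} out={a}
  b5: in=∅ out=∅
  b6: in=∅ out=∅
  b7: in={a} out=∅

Conflict graph:
  a — {c,k,t}
  b — {k,t,x}
  c — {a}
  k — {a,b,t}
  t — {a,b,k}
  x — {b}

Registers:
  clique {a,k,t} ⇒ need ≥ 3
  assign a→r0 b→r0 c→r1 k→r1 t→r2 x→r1 — no edge inside a register ⇒ χ ≤ 3
  χ = 3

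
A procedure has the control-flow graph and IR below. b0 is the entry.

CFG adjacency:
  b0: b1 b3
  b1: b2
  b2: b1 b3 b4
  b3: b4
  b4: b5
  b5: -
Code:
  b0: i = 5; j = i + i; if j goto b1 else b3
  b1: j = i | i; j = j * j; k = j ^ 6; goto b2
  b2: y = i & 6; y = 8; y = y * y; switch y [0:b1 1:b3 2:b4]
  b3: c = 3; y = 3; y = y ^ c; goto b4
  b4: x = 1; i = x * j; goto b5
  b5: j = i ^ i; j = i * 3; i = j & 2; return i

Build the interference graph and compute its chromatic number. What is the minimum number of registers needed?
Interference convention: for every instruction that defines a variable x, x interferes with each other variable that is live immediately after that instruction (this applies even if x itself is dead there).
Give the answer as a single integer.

def/use:
  b0 def {i,j} use ∅
  b1 def {j,k} use {i}
  b2 def {y} use {i}
  b3 def {c,y} use ∅
  b4 def {i,x} use {j}
  b5 def {i,j} use {i}

Liveness:
  b0: in=∅ out={i,j}
  b1: in={i} out={i,j}
  b2: in={i,j} out={i,j}
  b3: in={j} out={j}
  b4: in={j} out={i}
  b5: in={i} out=∅

Interfere edges:
  c↔{j,y}
  i↔{j,k,y}
  j↔{c,i,k,x,y}
  k↔{i,j}
  x↔{j}
  y↔{c,i,j}

Colouring:
  {c,j,y} pairwise interfere (3-clique) ⇒ χ ≥ 3
  3-colouring: c0={j}  c1={c,i,x}  c2={k,y}
  χ = 3

Answer: 3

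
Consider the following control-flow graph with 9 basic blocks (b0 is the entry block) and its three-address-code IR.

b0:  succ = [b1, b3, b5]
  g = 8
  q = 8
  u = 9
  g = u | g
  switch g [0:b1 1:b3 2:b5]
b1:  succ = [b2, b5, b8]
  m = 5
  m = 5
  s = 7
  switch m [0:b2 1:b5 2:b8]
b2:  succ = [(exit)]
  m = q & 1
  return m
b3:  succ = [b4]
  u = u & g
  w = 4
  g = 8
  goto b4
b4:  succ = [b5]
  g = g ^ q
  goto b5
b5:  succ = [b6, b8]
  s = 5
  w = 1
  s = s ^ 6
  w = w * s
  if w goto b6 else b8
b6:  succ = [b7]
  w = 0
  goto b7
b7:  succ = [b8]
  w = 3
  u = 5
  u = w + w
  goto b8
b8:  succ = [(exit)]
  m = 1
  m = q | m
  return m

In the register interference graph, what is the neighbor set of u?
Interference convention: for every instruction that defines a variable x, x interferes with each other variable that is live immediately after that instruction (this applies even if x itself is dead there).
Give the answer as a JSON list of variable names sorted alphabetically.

Per-block:
  b0: def={g,q,u} ue=∅
  b1: def={m,s} ue=∅
  b2: def={m} ue={q}
  b3: def={g,u,w} ue={g,u}
  b4: def={g} ue={g,q}
  b5: def={s,w} ue=∅
  b6: def={w} ue=∅
  b7: def={u,w} ue=∅
  b8: def={m} ue={q}

Backward fixpoint:
  live b0: ∅→{g,q,u}
  live b1: {q}→{q}
  live b2: {q}→∅
  live b3: {g,q,u}→{g,q}
  live b4: {g,q}→{q}
  live b5: {q}→{q}
  live b6: {q}→{q}
  live b7: {q}→{q}
  live b8: {q}→∅

Interfere edges:
  g↔{q,u}
  m↔{q,s}
  q↔{g,m,s,u,w}
  s↔{m,q,w}
  u↔{g,q,w}
  w↔{q,s,u}

N(u) = ["g", "q", "w"]

Answer: ["g", "q", "w"]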